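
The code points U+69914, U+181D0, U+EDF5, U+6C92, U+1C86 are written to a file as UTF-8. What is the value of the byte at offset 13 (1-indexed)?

1-indexed offset 13 is 0-indexed offset 12.
U+69914 → 4-byte form F1 A9 A4 94 at offsets 0–3.
U+181D0 → 4-byte form F0 98 87 90 at offsets 4–7.
U+EDF5 → 3-byte form EE B7 B5 at offsets 8–10.
U+6C92 → 3-byte form E6 B2 92 at offsets 11–13.
Offset 12 falls in char 4's range; it's byte 2 of E6 B2 92 = 0xB2.

0xB2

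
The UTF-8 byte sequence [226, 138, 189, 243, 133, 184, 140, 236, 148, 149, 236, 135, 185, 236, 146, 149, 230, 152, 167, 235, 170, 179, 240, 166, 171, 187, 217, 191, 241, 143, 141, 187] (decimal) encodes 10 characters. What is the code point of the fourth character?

U+C1F9

Offset 0: leading byte 0xE2 = 11100010 → 3-byte char #1 = E2 8A BD.
Offset 3: leading byte 0xF3 = 11110011 → 4-byte char #2 = F3 85 B8 8C.
Offset 7: leading byte 0xEC = 11101100 → 3-byte char #3 = EC 94 95.
Offset 10: leading byte 0xEC = 11101100 → 3-byte char #4 = EC 87 B9.
Leading byte 0xEC = 11101100 matches 1110xxxx → 3-byte sequence.
Byte 1: 0xEC = 11101100, payload 1100 (4 bits).
Byte 2: 0x87 = 10000111 (10xxxxxx ✓), payload 000111.
Byte 3: 0xB9 = 10111001 (10xxxxxx ✓), payload 111001.
Concatenate: 1100000111111001 = 0xC1F9 (16 bits → U+C1F9).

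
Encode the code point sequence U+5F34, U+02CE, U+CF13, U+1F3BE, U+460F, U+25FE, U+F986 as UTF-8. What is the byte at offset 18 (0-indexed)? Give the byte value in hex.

U+5F34 → 3-byte form E5 BC B4 at offsets 0–2.
U+02CE → 2-byte form CB 8E at offsets 3–4.
U+CF13 → 3-byte form EC BC 93 at offsets 5–7.
U+1F3BE → 4-byte form F0 9F 8E BE at offsets 8–11.
U+460F → 3-byte form E4 98 8F at offsets 12–14.
U+25FE → 3-byte form E2 97 BE at offsets 15–17.
U+F986 → 3-byte form EF A6 86 at offsets 18–20.
Offset 18 falls in char 7's range; it's byte 1 of EF A6 86 = 0xEF.

0xEF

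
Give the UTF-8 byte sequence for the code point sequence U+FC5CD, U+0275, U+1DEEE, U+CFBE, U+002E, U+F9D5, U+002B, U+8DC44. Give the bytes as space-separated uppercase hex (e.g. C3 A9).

U+FC5CD: 4-byte form → F3 BC 97 8D.
U+0275: 2-byte form → C9 B5.
U+1DEEE: 4-byte form → F0 9D BB AE.
U+CFBE: 3-byte form → EC BE BE.
U+002E: 1-byte form → 2E.
U+F9D5: 3-byte form → EF A7 95.
U+002B: 1-byte form → 2B.
U+8DC44: 4-byte form → F2 8D B1 84.
Concatenated (22 bytes): F3 BC 97 8D C9 B5 F0 9D BB AE EC BE BE 2E EF A7 95 2B F2 8D B1 84.

F3 BC 97 8D C9 B5 F0 9D BB AE EC BE BE 2E EF A7 95 2B F2 8D B1 84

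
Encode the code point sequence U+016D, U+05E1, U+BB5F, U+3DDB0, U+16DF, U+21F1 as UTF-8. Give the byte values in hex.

U+016D: 2-byte form → C5 AD.
U+05E1: 2-byte form → D7 A1.
U+BB5F: 3-byte form → EB AD 9F.
U+3DDB0: 4-byte form → F0 BD B6 B0.
U+16DF: 3-byte form → E1 9B 9F.
U+21F1: 3-byte form → E2 87 B1.
Concatenated (17 bytes): C5 AD D7 A1 EB AD 9F F0 BD B6 B0 E1 9B 9F E2 87 B1.

C5 AD D7 A1 EB AD 9F F0 BD B6 B0 E1 9B 9F E2 87 B1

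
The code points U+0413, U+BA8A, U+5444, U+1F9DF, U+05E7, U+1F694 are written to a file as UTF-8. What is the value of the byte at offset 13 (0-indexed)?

U+0413 → 2-byte form D0 93 at offsets 0–1.
U+BA8A → 3-byte form EB AA 8A at offsets 2–4.
U+5444 → 3-byte form E5 91 84 at offsets 5–7.
U+1F9DF → 4-byte form F0 9F A7 9F at offsets 8–11.
U+05E7 → 2-byte form D7 A7 at offsets 12–13.
Offset 13 falls in char 5's range; it's byte 2 of D7 A7 = 0xA7.

0xA7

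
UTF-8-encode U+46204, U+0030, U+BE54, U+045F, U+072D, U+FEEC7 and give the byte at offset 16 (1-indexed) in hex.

1-indexed offset 16 is 0-indexed offset 15.
U+46204 → 4-byte form F1 86 88 84 at offsets 0–3.
U+0030 → 1-byte form 30 at offsets 4–4.
U+BE54 → 3-byte form EB B9 94 at offsets 5–7.
U+045F → 2-byte form D1 9F at offsets 8–9.
U+072D → 2-byte form DC AD at offsets 10–11.
U+FEEC7 → 4-byte form F3 BE BB 87 at offsets 12–15.
Offset 15 falls in char 6's range; it's byte 4 of F3 BE BB 87 = 0x87.

0x87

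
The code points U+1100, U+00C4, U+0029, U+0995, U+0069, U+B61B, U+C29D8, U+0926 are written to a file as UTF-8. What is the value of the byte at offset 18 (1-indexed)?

1-indexed offset 18 is 0-indexed offset 17.
U+1100 → 3-byte form E1 84 80 at offsets 0–2.
U+00C4 → 2-byte form C3 84 at offsets 3–4.
U+0029 → 1-byte form 29 at offsets 5–5.
U+0995 → 3-byte form E0 A6 95 at offsets 6–8.
U+0069 → 1-byte form 69 at offsets 9–9.
U+B61B → 3-byte form EB 98 9B at offsets 10–12.
U+C29D8 → 4-byte form F3 82 A7 98 at offsets 13–16.
U+0926 → 3-byte form E0 A4 A6 at offsets 17–19.
Offset 17 falls in char 8's range; it's byte 1 of E0 A4 A6 = 0xE0.

0xE0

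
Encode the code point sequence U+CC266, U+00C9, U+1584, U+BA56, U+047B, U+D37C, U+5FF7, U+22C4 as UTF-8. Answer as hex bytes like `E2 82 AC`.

U+CC266: 4-byte form → F3 8C 89 A6.
U+00C9: 2-byte form → C3 89.
U+1584: 3-byte form → E1 96 84.
U+BA56: 3-byte form → EB A9 96.
U+047B: 2-byte form → D1 BB.
U+D37C: 3-byte form → ED 8D BC.
U+5FF7: 3-byte form → E5 BF B7.
U+22C4: 3-byte form → E2 8B 84.
Concatenated (23 bytes): F3 8C 89 A6 C3 89 E1 96 84 EB A9 96 D1 BB ED 8D BC E5 BF B7 E2 8B 84.

F3 8C 89 A6 C3 89 E1 96 84 EB A9 96 D1 BB ED 8D BC E5 BF B7 E2 8B 84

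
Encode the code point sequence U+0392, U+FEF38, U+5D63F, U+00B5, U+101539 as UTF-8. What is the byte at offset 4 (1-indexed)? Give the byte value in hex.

0xBE

1-indexed offset 4 is 0-indexed offset 3.
U+0392 → 2-byte form CE 92 at offsets 0–1.
U+FEF38 → 4-byte form F3 BE BC B8 at offsets 2–5.
Offset 3 falls in char 2's range; it's byte 2 of F3 BE BC B8 = 0xBE.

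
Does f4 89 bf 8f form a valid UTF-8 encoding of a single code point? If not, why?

valid

Leading byte 0xF4 = 11110100 → 4-byte form.
Continuation bytes 0x89=10001001, 0xBF=10111111, 0x8F=10001111 all match 10xxxxxx.
Decoded value 0x109FCF is ≥ 0x10000 (shortest form) and not a surrogate.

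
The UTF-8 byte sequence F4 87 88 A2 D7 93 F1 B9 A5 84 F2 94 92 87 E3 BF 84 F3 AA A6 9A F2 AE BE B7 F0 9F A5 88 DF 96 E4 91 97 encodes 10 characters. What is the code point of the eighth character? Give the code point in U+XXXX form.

Offset 0: leading byte 0xF4 = 11110100 → 4-byte char #1 = F4 87 88 A2.
Offset 4: leading byte 0xD7 = 11010111 → 2-byte char #2 = D7 93.
Offset 6: leading byte 0xF1 = 11110001 → 4-byte char #3 = F1 B9 A5 84.
Offset 10: leading byte 0xF2 = 11110010 → 4-byte char #4 = F2 94 92 87.
Offset 14: leading byte 0xE3 = 11100011 → 3-byte char #5 = E3 BF 84.
Offset 17: leading byte 0xF3 = 11110011 → 4-byte char #6 = F3 AA A6 9A.
Offset 21: leading byte 0xF2 = 11110010 → 4-byte char #7 = F2 AE BE B7.
Offset 25: leading byte 0xF0 = 11110000 → 4-byte char #8 = F0 9F A5 88.
Leading byte 0xF0 = 11110000 matches 11110xxx → 4-byte sequence.
Byte 1: 0xF0 = 11110000, payload 000 (3 bits).
Byte 2: 0x9F = 10011111 (10xxxxxx ✓), payload 011111.
Byte 3: 0xA5 = 10100101 (10xxxxxx ✓), payload 100101.
Byte 4: 0x88 = 10001000 (10xxxxxx ✓), payload 001000.
Concatenate: 000011111100101001000 = 0x1F948 (21 bits → U+1F948).

U+1F948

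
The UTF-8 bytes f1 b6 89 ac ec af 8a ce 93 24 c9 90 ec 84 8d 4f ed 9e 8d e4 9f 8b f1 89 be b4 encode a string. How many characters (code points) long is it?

10

Byte at offset 0: 0xF1 = 11110001 → 4-byte char (#1). Advance 4.
Byte at offset 4: 0xEC = 11101100 → 3-byte char (#2). Advance 3.
Byte at offset 7: 0xCE = 11001110 → 2-byte char (#3). Advance 2.
Byte at offset 9: 0x24 = 00100100 → 1-byte char (#4). Advance 1.
Byte at offset 10: 0xC9 = 11001001 → 2-byte char (#5). Advance 2.
Byte at offset 12: 0xEC = 11101100 → 3-byte char (#6). Advance 3.
Byte at offset 15: 0x4F = 01001111 → 1-byte char (#7). Advance 1.
Byte at offset 16: 0xED = 11101101 → 3-byte char (#8). Advance 3.
Byte at offset 19: 0xE4 = 11100100 → 3-byte char (#9). Advance 3.
Byte at offset 22: 0xF1 = 11110001 → 4-byte char (#10). Advance 4.
Reached end at offset 26 after 10 code points.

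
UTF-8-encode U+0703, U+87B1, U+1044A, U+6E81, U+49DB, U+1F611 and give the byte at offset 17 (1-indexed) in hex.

1-indexed offset 17 is 0-indexed offset 16.
U+0703 → 2-byte form DC 83 at offsets 0–1.
U+87B1 → 3-byte form E8 9E B1 at offsets 2–4.
U+1044A → 4-byte form F0 90 91 8A at offsets 5–8.
U+6E81 → 3-byte form E6 BA 81 at offsets 9–11.
U+49DB → 3-byte form E4 A7 9B at offsets 12–14.
U+1F611 → 4-byte form F0 9F 98 91 at offsets 15–18.
Offset 16 falls in char 6's range; it's byte 2 of F0 9F 98 91 = 0x9F.

0x9F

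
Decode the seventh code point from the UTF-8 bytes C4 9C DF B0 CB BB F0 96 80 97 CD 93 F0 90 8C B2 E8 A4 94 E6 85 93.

U+8914

Offset 0: leading byte 0xC4 = 11000100 → 2-byte char #1 = C4 9C.
Offset 2: leading byte 0xDF = 11011111 → 2-byte char #2 = DF B0.
Offset 4: leading byte 0xCB = 11001011 → 2-byte char #3 = CB BB.
Offset 6: leading byte 0xF0 = 11110000 → 4-byte char #4 = F0 96 80 97.
Offset 10: leading byte 0xCD = 11001101 → 2-byte char #5 = CD 93.
Offset 12: leading byte 0xF0 = 11110000 → 4-byte char #6 = F0 90 8C B2.
Offset 16: leading byte 0xE8 = 11101000 → 3-byte char #7 = E8 A4 94.
Leading byte 0xE8 = 11101000 matches 1110xxxx → 3-byte sequence.
Byte 1: 0xE8 = 11101000, payload 1000 (4 bits).
Byte 2: 0xA4 = 10100100 (10xxxxxx ✓), payload 100100.
Byte 3: 0x94 = 10010100 (10xxxxxx ✓), payload 010100.
Concatenate: 1000100100010100 = 0x8914 (16 bits → U+8914).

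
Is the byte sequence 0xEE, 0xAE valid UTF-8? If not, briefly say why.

Leading byte 0xEE = 11101110 → 3-byte form, but only 2 bytes are present.

invalid (sequence truncated)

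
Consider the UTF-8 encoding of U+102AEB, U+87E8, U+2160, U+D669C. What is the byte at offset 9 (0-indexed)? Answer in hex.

0xA0

U+102AEB → 4-byte form F4 82 AB AB at offsets 0–3.
U+87E8 → 3-byte form E8 9F A8 at offsets 4–6.
U+2160 → 3-byte form E2 85 A0 at offsets 7–9.
Offset 9 falls in char 3's range; it's byte 3 of E2 85 A0 = 0xA0.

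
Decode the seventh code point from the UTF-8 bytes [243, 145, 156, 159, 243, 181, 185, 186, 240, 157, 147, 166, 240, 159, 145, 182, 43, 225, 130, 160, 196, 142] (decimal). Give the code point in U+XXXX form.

Offset 0: leading byte 0xF3 = 11110011 → 4-byte char #1 = F3 91 9C 9F.
Offset 4: leading byte 0xF3 = 11110011 → 4-byte char #2 = F3 B5 B9 BA.
Offset 8: leading byte 0xF0 = 11110000 → 4-byte char #3 = F0 9D 93 A6.
Offset 12: leading byte 0xF0 = 11110000 → 4-byte char #4 = F0 9F 91 B6.
Offset 16: leading byte 0x2B = 00101011 → 1-byte char #5 = 2B.
Offset 17: leading byte 0xE1 = 11100001 → 3-byte char #6 = E1 82 A0.
Offset 20: leading byte 0xC4 = 11000100 → 2-byte char #7 = C4 8E.
Leading byte 0xC4 = 11000100 matches 110xxxxx → 2-byte sequence.
Byte 1: 0xC4 = 11000100, payload 00100 (5 bits).
Byte 2: 0x8E = 10001110 (10xxxxxx ✓), payload 001110.
Concatenate: 00100001110 = 0x10E (11 bits → U+010E).

U+010E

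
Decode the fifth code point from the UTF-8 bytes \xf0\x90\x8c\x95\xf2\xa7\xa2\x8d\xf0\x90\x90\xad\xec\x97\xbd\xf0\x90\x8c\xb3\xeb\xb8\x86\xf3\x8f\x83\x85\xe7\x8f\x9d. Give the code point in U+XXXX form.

U+10333

Offset 0: leading byte 0xF0 = 11110000 → 4-byte char #1 = F0 90 8C 95.
Offset 4: leading byte 0xF2 = 11110010 → 4-byte char #2 = F2 A7 A2 8D.
Offset 8: leading byte 0xF0 = 11110000 → 4-byte char #3 = F0 90 90 AD.
Offset 12: leading byte 0xEC = 11101100 → 3-byte char #4 = EC 97 BD.
Offset 15: leading byte 0xF0 = 11110000 → 4-byte char #5 = F0 90 8C B3.
Leading byte 0xF0 = 11110000 matches 11110xxx → 4-byte sequence.
Byte 1: 0xF0 = 11110000, payload 000 (3 bits).
Byte 2: 0x90 = 10010000 (10xxxxxx ✓), payload 010000.
Byte 3: 0x8C = 10001100 (10xxxxxx ✓), payload 001100.
Byte 4: 0xB3 = 10110011 (10xxxxxx ✓), payload 110011.
Concatenate: 000010000001100110011 = 0x10333 (21 bits → U+10333).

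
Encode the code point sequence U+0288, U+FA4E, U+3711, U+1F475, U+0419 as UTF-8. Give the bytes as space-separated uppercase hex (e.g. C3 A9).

CA 88 EF A9 8E E3 9C 91 F0 9F 91 B5 D0 99

U+0288: 2-byte form → CA 88.
U+FA4E: 3-byte form → EF A9 8E.
U+3711: 3-byte form → E3 9C 91.
U+1F475: 4-byte form → F0 9F 91 B5.
U+0419: 2-byte form → D0 99.
Concatenated (14 bytes): CA 88 EF A9 8E E3 9C 91 F0 9F 91 B5 D0 99.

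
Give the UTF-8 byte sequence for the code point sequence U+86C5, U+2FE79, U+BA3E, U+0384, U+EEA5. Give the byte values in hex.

E8 9B 85 F0 AF B9 B9 EB A8 BE CE 84 EE BA A5

U+86C5: 3-byte form → E8 9B 85.
U+2FE79: 4-byte form → F0 AF B9 B9.
U+BA3E: 3-byte form → EB A8 BE.
U+0384: 2-byte form → CE 84.
U+EEA5: 3-byte form → EE BA A5.
Concatenated (15 bytes): E8 9B 85 F0 AF B9 B9 EB A8 BE CE 84 EE BA A5.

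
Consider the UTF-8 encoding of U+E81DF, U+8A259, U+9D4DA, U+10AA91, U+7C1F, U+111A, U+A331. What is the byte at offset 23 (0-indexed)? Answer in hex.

0x8C

U+E81DF → 4-byte form F3 A8 87 9F at offsets 0–3.
U+8A259 → 4-byte form F2 8A 89 99 at offsets 4–7.
U+9D4DA → 4-byte form F2 9D 93 9A at offsets 8–11.
U+10AA91 → 4-byte form F4 8A AA 91 at offsets 12–15.
U+7C1F → 3-byte form E7 B0 9F at offsets 16–18.
U+111A → 3-byte form E1 84 9A at offsets 19–21.
U+A331 → 3-byte form EA 8C B1 at offsets 22–24.
Offset 23 falls in char 7's range; it's byte 2 of EA 8C B1 = 0x8C.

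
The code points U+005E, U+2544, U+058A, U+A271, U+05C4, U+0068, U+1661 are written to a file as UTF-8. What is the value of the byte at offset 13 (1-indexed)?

0xE1

1-indexed offset 13 is 0-indexed offset 12.
U+005E → 1-byte form 5E at offsets 0–0.
U+2544 → 3-byte form E2 95 84 at offsets 1–3.
U+058A → 2-byte form D6 8A at offsets 4–5.
U+A271 → 3-byte form EA 89 B1 at offsets 6–8.
U+05C4 → 2-byte form D7 84 at offsets 9–10.
U+0068 → 1-byte form 68 at offsets 11–11.
U+1661 → 3-byte form E1 99 A1 at offsets 12–14.
Offset 12 falls in char 7's range; it's byte 1 of E1 99 A1 = 0xE1.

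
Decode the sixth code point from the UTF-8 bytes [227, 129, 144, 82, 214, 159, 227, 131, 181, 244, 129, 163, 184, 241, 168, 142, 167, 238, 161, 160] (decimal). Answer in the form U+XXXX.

U+683A7

Offset 0: leading byte 0xE3 = 11100011 → 3-byte char #1 = E3 81 90.
Offset 3: leading byte 0x52 = 01010010 → 1-byte char #2 = 52.
Offset 4: leading byte 0xD6 = 11010110 → 2-byte char #3 = D6 9F.
Offset 6: leading byte 0xE3 = 11100011 → 3-byte char #4 = E3 83 B5.
Offset 9: leading byte 0xF4 = 11110100 → 4-byte char #5 = F4 81 A3 B8.
Offset 13: leading byte 0xF1 = 11110001 → 4-byte char #6 = F1 A8 8E A7.
Leading byte 0xF1 = 11110001 matches 11110xxx → 4-byte sequence.
Byte 1: 0xF1 = 11110001, payload 001 (3 bits).
Byte 2: 0xA8 = 10101000 (10xxxxxx ✓), payload 101000.
Byte 3: 0x8E = 10001110 (10xxxxxx ✓), payload 001110.
Byte 4: 0xA7 = 10100111 (10xxxxxx ✓), payload 100111.
Concatenate: 001101000001110100111 = 0x683A7 (21 bits → U+683A7).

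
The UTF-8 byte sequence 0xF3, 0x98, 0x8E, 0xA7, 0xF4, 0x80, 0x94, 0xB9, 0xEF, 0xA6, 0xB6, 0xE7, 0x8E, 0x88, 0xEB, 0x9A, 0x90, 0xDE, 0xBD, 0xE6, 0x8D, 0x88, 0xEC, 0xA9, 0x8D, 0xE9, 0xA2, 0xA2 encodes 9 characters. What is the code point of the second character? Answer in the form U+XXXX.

U+100539

Offset 0: leading byte 0xF3 = 11110011 → 4-byte char #1 = F3 98 8E A7.
Offset 4: leading byte 0xF4 = 11110100 → 4-byte char #2 = F4 80 94 B9.
Leading byte 0xF4 = 11110100 matches 11110xxx → 4-byte sequence.
Byte 1: 0xF4 = 11110100, payload 100 (3 bits).
Byte 2: 0x80 = 10000000 (10xxxxxx ✓), payload 000000.
Byte 3: 0x94 = 10010100 (10xxxxxx ✓), payload 010100.
Byte 4: 0xB9 = 10111001 (10xxxxxx ✓), payload 111001.
Concatenate: 100000000010100111001 = 0x100539 (21 bits → U+100539).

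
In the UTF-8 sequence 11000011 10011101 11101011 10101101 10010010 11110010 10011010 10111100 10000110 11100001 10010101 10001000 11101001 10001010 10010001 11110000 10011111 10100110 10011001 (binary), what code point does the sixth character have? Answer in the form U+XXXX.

Offset 0: leading byte 0xC3 = 11000011 → 2-byte char #1 = C3 9D.
Offset 2: leading byte 0xEB = 11101011 → 3-byte char #2 = EB AD 92.
Offset 5: leading byte 0xF2 = 11110010 → 4-byte char #3 = F2 9A BC 86.
Offset 9: leading byte 0xE1 = 11100001 → 3-byte char #4 = E1 95 88.
Offset 12: leading byte 0xE9 = 11101001 → 3-byte char #5 = E9 8A 91.
Offset 15: leading byte 0xF0 = 11110000 → 4-byte char #6 = F0 9F A6 99.
Leading byte 0xF0 = 11110000 matches 11110xxx → 4-byte sequence.
Byte 1: 0xF0 = 11110000, payload 000 (3 bits).
Byte 2: 0x9F = 10011111 (10xxxxxx ✓), payload 011111.
Byte 3: 0xA6 = 10100110 (10xxxxxx ✓), payload 100110.
Byte 4: 0x99 = 10011001 (10xxxxxx ✓), payload 011001.
Concatenate: 000011111100110011001 = 0x1F999 (21 bits → U+1F999).

U+1F999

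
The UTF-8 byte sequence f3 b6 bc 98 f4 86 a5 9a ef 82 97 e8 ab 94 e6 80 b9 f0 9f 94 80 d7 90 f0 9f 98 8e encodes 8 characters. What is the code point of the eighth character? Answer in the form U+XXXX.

Offset 0: leading byte 0xF3 = 11110011 → 4-byte char #1 = F3 B6 BC 98.
Offset 4: leading byte 0xF4 = 11110100 → 4-byte char #2 = F4 86 A5 9A.
Offset 8: leading byte 0xEF = 11101111 → 3-byte char #3 = EF 82 97.
Offset 11: leading byte 0xE8 = 11101000 → 3-byte char #4 = E8 AB 94.
Offset 14: leading byte 0xE6 = 11100110 → 3-byte char #5 = E6 80 B9.
Offset 17: leading byte 0xF0 = 11110000 → 4-byte char #6 = F0 9F 94 80.
Offset 21: leading byte 0xD7 = 11010111 → 2-byte char #7 = D7 90.
Offset 23: leading byte 0xF0 = 11110000 → 4-byte char #8 = F0 9F 98 8E.
Leading byte 0xF0 = 11110000 matches 11110xxx → 4-byte sequence.
Byte 1: 0xF0 = 11110000, payload 000 (3 bits).
Byte 2: 0x9F = 10011111 (10xxxxxx ✓), payload 011111.
Byte 3: 0x98 = 10011000 (10xxxxxx ✓), payload 011000.
Byte 4: 0x8E = 10001110 (10xxxxxx ✓), payload 001110.
Concatenate: 000011111011000001110 = 0x1F60E (21 bits → U+1F60E).

U+1F60E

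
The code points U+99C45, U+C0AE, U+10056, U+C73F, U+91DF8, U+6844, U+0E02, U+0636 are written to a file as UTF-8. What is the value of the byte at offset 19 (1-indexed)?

0xE6

1-indexed offset 19 is 0-indexed offset 18.
U+99C45 → 4-byte form F2 99 B1 85 at offsets 0–3.
U+C0AE → 3-byte form EC 82 AE at offsets 4–6.
U+10056 → 4-byte form F0 90 81 96 at offsets 7–10.
U+C73F → 3-byte form EC 9C BF at offsets 11–13.
U+91DF8 → 4-byte form F2 91 B7 B8 at offsets 14–17.
U+6844 → 3-byte form E6 A1 84 at offsets 18–20.
Offset 18 falls in char 6's range; it's byte 1 of E6 A1 84 = 0xE6.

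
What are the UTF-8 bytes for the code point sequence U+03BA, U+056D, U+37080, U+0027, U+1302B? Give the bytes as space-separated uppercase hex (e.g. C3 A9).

U+03BA: 2-byte form → CE BA.
U+056D: 2-byte form → D5 AD.
U+37080: 4-byte form → F0 B7 82 80.
U+0027: 1-byte form → 27.
U+1302B: 4-byte form → F0 93 80 AB.
Concatenated (13 bytes): CE BA D5 AD F0 B7 82 80 27 F0 93 80 AB.

CE BA D5 AD F0 B7 82 80 27 F0 93 80 AB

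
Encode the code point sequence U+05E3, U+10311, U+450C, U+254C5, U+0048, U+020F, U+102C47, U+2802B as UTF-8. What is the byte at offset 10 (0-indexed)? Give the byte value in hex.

U+05E3 → 2-byte form D7 A3 at offsets 0–1.
U+10311 → 4-byte form F0 90 8C 91 at offsets 2–5.
U+450C → 3-byte form E4 94 8C at offsets 6–8.
U+254C5 → 4-byte form F0 A5 93 85 at offsets 9–12.
Offset 10 falls in char 4's range; it's byte 2 of F0 A5 93 85 = 0xA5.

0xA5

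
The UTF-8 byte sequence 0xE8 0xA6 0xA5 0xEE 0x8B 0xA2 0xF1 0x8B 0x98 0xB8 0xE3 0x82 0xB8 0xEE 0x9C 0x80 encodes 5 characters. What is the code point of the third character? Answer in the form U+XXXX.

U+4B638

Offset 0: leading byte 0xE8 = 11101000 → 3-byte char #1 = E8 A6 A5.
Offset 3: leading byte 0xEE = 11101110 → 3-byte char #2 = EE 8B A2.
Offset 6: leading byte 0xF1 = 11110001 → 4-byte char #3 = F1 8B 98 B8.
Leading byte 0xF1 = 11110001 matches 11110xxx → 4-byte sequence.
Byte 1: 0xF1 = 11110001, payload 001 (3 bits).
Byte 2: 0x8B = 10001011 (10xxxxxx ✓), payload 001011.
Byte 3: 0x98 = 10011000 (10xxxxxx ✓), payload 011000.
Byte 4: 0xB8 = 10111000 (10xxxxxx ✓), payload 111000.
Concatenate: 001001011011000111000 = 0x4B638 (21 bits → U+4B638).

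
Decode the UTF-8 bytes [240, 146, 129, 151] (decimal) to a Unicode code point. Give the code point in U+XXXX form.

Leading byte 0xF0 = 11110000 matches 11110xxx → 4-byte sequence.
Byte 1: 0xF0 = 11110000, payload 000 (3 bits).
Byte 2: 0x92 = 10010010 (10xxxxxx ✓), payload 010010.
Byte 3: 0x81 = 10000001 (10xxxxxx ✓), payload 000001.
Byte 4: 0x97 = 10010111 (10xxxxxx ✓), payload 010111.
Concatenate: 000010010000001010111 = 0x12057 (21 bits → U+12057).

U+12057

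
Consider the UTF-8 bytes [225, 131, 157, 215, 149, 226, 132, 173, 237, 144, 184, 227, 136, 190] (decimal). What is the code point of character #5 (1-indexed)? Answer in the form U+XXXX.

Offset 0: leading byte 0xE1 = 11100001 → 3-byte char #1 = E1 83 9D.
Offset 3: leading byte 0xD7 = 11010111 → 2-byte char #2 = D7 95.
Offset 5: leading byte 0xE2 = 11100010 → 3-byte char #3 = E2 84 AD.
Offset 8: leading byte 0xED = 11101101 → 3-byte char #4 = ED 90 B8.
Offset 11: leading byte 0xE3 = 11100011 → 3-byte char #5 = E3 88 BE.
Leading byte 0xE3 = 11100011 matches 1110xxxx → 3-byte sequence.
Byte 1: 0xE3 = 11100011, payload 0011 (4 bits).
Byte 2: 0x88 = 10001000 (10xxxxxx ✓), payload 001000.
Byte 3: 0xBE = 10111110 (10xxxxxx ✓), payload 111110.
Concatenate: 0011001000111110 = 0x323E (16 bits → U+323E).

U+323E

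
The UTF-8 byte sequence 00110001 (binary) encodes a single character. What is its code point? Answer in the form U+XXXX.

U+0031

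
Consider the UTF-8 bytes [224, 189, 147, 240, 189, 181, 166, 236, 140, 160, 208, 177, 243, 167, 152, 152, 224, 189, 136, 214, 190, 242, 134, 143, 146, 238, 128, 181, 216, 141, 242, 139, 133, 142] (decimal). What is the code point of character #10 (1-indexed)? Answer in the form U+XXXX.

Offset 0: leading byte 0xE0 = 11100000 → 3-byte char #1 = E0 BD 93.
Offset 3: leading byte 0xF0 = 11110000 → 4-byte char #2 = F0 BD B5 A6.
Offset 7: leading byte 0xEC = 11101100 → 3-byte char #3 = EC 8C A0.
Offset 10: leading byte 0xD0 = 11010000 → 2-byte char #4 = D0 B1.
Offset 12: leading byte 0xF3 = 11110011 → 4-byte char #5 = F3 A7 98 98.
Offset 16: leading byte 0xE0 = 11100000 → 3-byte char #6 = E0 BD 88.
Offset 19: leading byte 0xD6 = 11010110 → 2-byte char #7 = D6 BE.
Offset 21: leading byte 0xF2 = 11110010 → 4-byte char #8 = F2 86 8F 92.
Offset 25: leading byte 0xEE = 11101110 → 3-byte char #9 = EE 80 B5.
Offset 28: leading byte 0xD8 = 11011000 → 2-byte char #10 = D8 8D.
Leading byte 0xD8 = 11011000 matches 110xxxxx → 2-byte sequence.
Byte 1: 0xD8 = 11011000, payload 11000 (5 bits).
Byte 2: 0x8D = 10001101 (10xxxxxx ✓), payload 001101.
Concatenate: 11000001101 = 0x60D (11 bits → U+060D).

U+060D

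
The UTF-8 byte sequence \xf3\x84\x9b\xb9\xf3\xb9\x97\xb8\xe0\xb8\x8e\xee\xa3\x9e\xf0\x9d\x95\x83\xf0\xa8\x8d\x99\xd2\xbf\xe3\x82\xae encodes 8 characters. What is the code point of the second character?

Offset 0: leading byte 0xF3 = 11110011 → 4-byte char #1 = F3 84 9B B9.
Offset 4: leading byte 0xF3 = 11110011 → 4-byte char #2 = F3 B9 97 B8.
Leading byte 0xF3 = 11110011 matches 11110xxx → 4-byte sequence.
Byte 1: 0xF3 = 11110011, payload 011 (3 bits).
Byte 2: 0xB9 = 10111001 (10xxxxxx ✓), payload 111001.
Byte 3: 0x97 = 10010111 (10xxxxxx ✓), payload 010111.
Byte 4: 0xB8 = 10111000 (10xxxxxx ✓), payload 111000.
Concatenate: 011111001010111111000 = 0xF95F8 (21 bits → U+F95F8).

U+F95F8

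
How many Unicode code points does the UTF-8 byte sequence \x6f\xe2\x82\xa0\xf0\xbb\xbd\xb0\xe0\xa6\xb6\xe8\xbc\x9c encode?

Byte at offset 0: 0x6F = 01101111 → 1-byte char (#1). Advance 1.
Byte at offset 1: 0xE2 = 11100010 → 3-byte char (#2). Advance 3.
Byte at offset 4: 0xF0 = 11110000 → 4-byte char (#3). Advance 4.
Byte at offset 8: 0xE0 = 11100000 → 3-byte char (#4). Advance 3.
Byte at offset 11: 0xE8 = 11101000 → 3-byte char (#5). Advance 3.
Reached end at offset 14 after 5 code points.

5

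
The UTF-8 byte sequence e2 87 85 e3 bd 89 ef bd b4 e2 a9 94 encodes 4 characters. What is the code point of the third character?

Offset 0: leading byte 0xE2 = 11100010 → 3-byte char #1 = E2 87 85.
Offset 3: leading byte 0xE3 = 11100011 → 3-byte char #2 = E3 BD 89.
Offset 6: leading byte 0xEF = 11101111 → 3-byte char #3 = EF BD B4.
Leading byte 0xEF = 11101111 matches 1110xxxx → 3-byte sequence.
Byte 1: 0xEF = 11101111, payload 1111 (4 bits).
Byte 2: 0xBD = 10111101 (10xxxxxx ✓), payload 111101.
Byte 3: 0xB4 = 10110100 (10xxxxxx ✓), payload 110100.
Concatenate: 1111111101110100 = 0xFF74 (16 bits → U+FF74).

U+FF74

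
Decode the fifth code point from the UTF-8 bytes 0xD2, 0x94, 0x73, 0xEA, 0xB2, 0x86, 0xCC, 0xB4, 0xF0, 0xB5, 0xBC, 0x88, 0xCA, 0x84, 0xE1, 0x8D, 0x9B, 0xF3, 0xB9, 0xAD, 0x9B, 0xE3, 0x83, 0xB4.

U+35F08

Offset 0: leading byte 0xD2 = 11010010 → 2-byte char #1 = D2 94.
Offset 2: leading byte 0x73 = 01110011 → 1-byte char #2 = 73.
Offset 3: leading byte 0xEA = 11101010 → 3-byte char #3 = EA B2 86.
Offset 6: leading byte 0xCC = 11001100 → 2-byte char #4 = CC B4.
Offset 8: leading byte 0xF0 = 11110000 → 4-byte char #5 = F0 B5 BC 88.
Leading byte 0xF0 = 11110000 matches 11110xxx → 4-byte sequence.
Byte 1: 0xF0 = 11110000, payload 000 (3 bits).
Byte 2: 0xB5 = 10110101 (10xxxxxx ✓), payload 110101.
Byte 3: 0xBC = 10111100 (10xxxxxx ✓), payload 111100.
Byte 4: 0x88 = 10001000 (10xxxxxx ✓), payload 001000.
Concatenate: 000110101111100001000 = 0x35F08 (21 bits → U+35F08).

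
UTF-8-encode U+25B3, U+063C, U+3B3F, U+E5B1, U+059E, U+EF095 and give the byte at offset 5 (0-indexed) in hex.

U+25B3 → 3-byte form E2 96 B3 at offsets 0–2.
U+063C → 2-byte form D8 BC at offsets 3–4.
U+3B3F → 3-byte form E3 AC BF at offsets 5–7.
Offset 5 falls in char 3's range; it's byte 1 of E3 AC BF = 0xE3.

0xE3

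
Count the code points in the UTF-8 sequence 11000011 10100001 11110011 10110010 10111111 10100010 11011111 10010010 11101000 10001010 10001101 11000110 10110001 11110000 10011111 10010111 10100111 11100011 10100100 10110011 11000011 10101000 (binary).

Byte at offset 0: 0xC3 = 11000011 → 2-byte char (#1). Advance 2.
Byte at offset 2: 0xF3 = 11110011 → 4-byte char (#2). Advance 4.
Byte at offset 6: 0xDF = 11011111 → 2-byte char (#3). Advance 2.
Byte at offset 8: 0xE8 = 11101000 → 3-byte char (#4). Advance 3.
Byte at offset 11: 0xC6 = 11000110 → 2-byte char (#5). Advance 2.
Byte at offset 13: 0xF0 = 11110000 → 4-byte char (#6). Advance 4.
Byte at offset 17: 0xE3 = 11100011 → 3-byte char (#7). Advance 3.
Byte at offset 20: 0xC3 = 11000011 → 2-byte char (#8). Advance 2.
Reached end at offset 22 after 8 code points.

8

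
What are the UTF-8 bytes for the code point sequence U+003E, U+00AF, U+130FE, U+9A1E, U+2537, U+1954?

U+003E: 1-byte form → 3E.
U+00AF: 2-byte form → C2 AF.
U+130FE: 4-byte form → F0 93 83 BE.
U+9A1E: 3-byte form → E9 A8 9E.
U+2537: 3-byte form → E2 94 B7.
U+1954: 3-byte form → E1 A5 94.
Concatenated (16 bytes): 3E C2 AF F0 93 83 BE E9 A8 9E E2 94 B7 E1 A5 94.

3E C2 AF F0 93 83 BE E9 A8 9E E2 94 B7 E1 A5 94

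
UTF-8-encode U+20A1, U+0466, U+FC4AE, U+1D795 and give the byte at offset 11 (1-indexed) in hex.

0x9D

1-indexed offset 11 is 0-indexed offset 10.
U+20A1 → 3-byte form E2 82 A1 at offsets 0–2.
U+0466 → 2-byte form D1 A6 at offsets 3–4.
U+FC4AE → 4-byte form F3 BC 92 AE at offsets 5–8.
U+1D795 → 4-byte form F0 9D 9E 95 at offsets 9–12.
Offset 10 falls in char 4's range; it's byte 2 of F0 9D 9E 95 = 0x9D.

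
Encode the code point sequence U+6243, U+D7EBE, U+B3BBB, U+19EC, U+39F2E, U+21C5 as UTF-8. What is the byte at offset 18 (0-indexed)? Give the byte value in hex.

U+6243 → 3-byte form E6 89 83 at offsets 0–2.
U+D7EBE → 4-byte form F3 97 BA BE at offsets 3–6.
U+B3BBB → 4-byte form F2 B3 AE BB at offsets 7–10.
U+19EC → 3-byte form E1 A7 AC at offsets 11–13.
U+39F2E → 4-byte form F0 B9 BC AE at offsets 14–17.
U+21C5 → 3-byte form E2 87 85 at offsets 18–20.
Offset 18 falls in char 6's range; it's byte 1 of E2 87 85 = 0xE2.

0xE2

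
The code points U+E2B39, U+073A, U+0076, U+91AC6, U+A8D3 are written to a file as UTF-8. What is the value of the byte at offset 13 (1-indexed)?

1-indexed offset 13 is 0-indexed offset 12.
U+E2B39 → 4-byte form F3 A2 AC B9 at offsets 0–3.
U+073A → 2-byte form DC BA at offsets 4–5.
U+0076 → 1-byte form 76 at offsets 6–6.
U+91AC6 → 4-byte form F2 91 AB 86 at offsets 7–10.
U+A8D3 → 3-byte form EA A3 93 at offsets 11–13.
Offset 12 falls in char 5's range; it's byte 2 of EA A3 93 = 0xA3.

0xA3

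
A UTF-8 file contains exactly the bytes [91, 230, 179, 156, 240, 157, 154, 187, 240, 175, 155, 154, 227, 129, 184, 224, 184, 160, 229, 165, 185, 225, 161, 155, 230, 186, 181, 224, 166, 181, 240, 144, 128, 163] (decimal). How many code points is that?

Byte at offset 0: 0x5B = 01011011 → 1-byte char (#1). Advance 1.
Byte at offset 1: 0xE6 = 11100110 → 3-byte char (#2). Advance 3.
Byte at offset 4: 0xF0 = 11110000 → 4-byte char (#3). Advance 4.
Byte at offset 8: 0xF0 = 11110000 → 4-byte char (#4). Advance 4.
Byte at offset 12: 0xE3 = 11100011 → 3-byte char (#5). Advance 3.
Byte at offset 15: 0xE0 = 11100000 → 3-byte char (#6). Advance 3.
Byte at offset 18: 0xE5 = 11100101 → 3-byte char (#7). Advance 3.
Byte at offset 21: 0xE1 = 11100001 → 3-byte char (#8). Advance 3.
Byte at offset 24: 0xE6 = 11100110 → 3-byte char (#9). Advance 3.
Byte at offset 27: 0xE0 = 11100000 → 3-byte char (#10). Advance 3.
Byte at offset 30: 0xF0 = 11110000 → 4-byte char (#11). Advance 4.
Reached end at offset 34 after 11 code points.

11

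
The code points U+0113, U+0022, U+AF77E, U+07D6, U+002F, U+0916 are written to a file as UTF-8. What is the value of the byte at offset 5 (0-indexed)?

U+0113 → 2-byte form C4 93 at offsets 0–1.
U+0022 → 1-byte form 22 at offsets 2–2.
U+AF77E → 4-byte form F2 AF 9D BE at offsets 3–6.
Offset 5 falls in char 3's range; it's byte 3 of F2 AF 9D BE = 0x9D.

0x9D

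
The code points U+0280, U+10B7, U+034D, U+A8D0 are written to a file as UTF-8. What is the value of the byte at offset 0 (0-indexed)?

U+0280 → 2-byte form CA 80 at offsets 0–1.
Offset 0 falls in char 1's range; it's byte 1 of CA 80 = 0xCA.

0xCA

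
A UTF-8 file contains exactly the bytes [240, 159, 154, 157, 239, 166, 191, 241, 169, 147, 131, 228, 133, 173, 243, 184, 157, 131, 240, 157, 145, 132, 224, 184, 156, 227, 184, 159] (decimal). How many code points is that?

Byte at offset 0: 0xF0 = 11110000 → 4-byte char (#1). Advance 4.
Byte at offset 4: 0xEF = 11101111 → 3-byte char (#2). Advance 3.
Byte at offset 7: 0xF1 = 11110001 → 4-byte char (#3). Advance 4.
Byte at offset 11: 0xE4 = 11100100 → 3-byte char (#4). Advance 3.
Byte at offset 14: 0xF3 = 11110011 → 4-byte char (#5). Advance 4.
Byte at offset 18: 0xF0 = 11110000 → 4-byte char (#6). Advance 4.
Byte at offset 22: 0xE0 = 11100000 → 3-byte char (#7). Advance 3.
Byte at offset 25: 0xE3 = 11100011 → 3-byte char (#8). Advance 3.
Reached end at offset 28 after 8 code points.

8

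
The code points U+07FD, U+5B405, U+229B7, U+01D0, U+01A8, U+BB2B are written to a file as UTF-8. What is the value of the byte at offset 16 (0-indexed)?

U+07FD → 2-byte form DF BD at offsets 0–1.
U+5B405 → 4-byte form F1 9B 90 85 at offsets 2–5.
U+229B7 → 4-byte form F0 A2 A6 B7 at offsets 6–9.
U+01D0 → 2-byte form C7 90 at offsets 10–11.
U+01A8 → 2-byte form C6 A8 at offsets 12–13.
U+BB2B → 3-byte form EB AC AB at offsets 14–16.
Offset 16 falls in char 6's range; it's byte 3 of EB AC AB = 0xAB.

0xAB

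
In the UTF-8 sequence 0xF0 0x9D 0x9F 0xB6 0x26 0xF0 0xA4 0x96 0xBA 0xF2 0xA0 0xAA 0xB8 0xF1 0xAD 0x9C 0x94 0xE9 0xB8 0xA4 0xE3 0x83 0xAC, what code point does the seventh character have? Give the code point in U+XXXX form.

U+30EC

Offset 0: leading byte 0xF0 = 11110000 → 4-byte char #1 = F0 9D 9F B6.
Offset 4: leading byte 0x26 = 00100110 → 1-byte char #2 = 26.
Offset 5: leading byte 0xF0 = 11110000 → 4-byte char #3 = F0 A4 96 BA.
Offset 9: leading byte 0xF2 = 11110010 → 4-byte char #4 = F2 A0 AA B8.
Offset 13: leading byte 0xF1 = 11110001 → 4-byte char #5 = F1 AD 9C 94.
Offset 17: leading byte 0xE9 = 11101001 → 3-byte char #6 = E9 B8 A4.
Offset 20: leading byte 0xE3 = 11100011 → 3-byte char #7 = E3 83 AC.
Leading byte 0xE3 = 11100011 matches 1110xxxx → 3-byte sequence.
Byte 1: 0xE3 = 11100011, payload 0011 (4 bits).
Byte 2: 0x83 = 10000011 (10xxxxxx ✓), payload 000011.
Byte 3: 0xAC = 10101100 (10xxxxxx ✓), payload 101100.
Concatenate: 0011000011101100 = 0x30EC (16 bits → U+30EC).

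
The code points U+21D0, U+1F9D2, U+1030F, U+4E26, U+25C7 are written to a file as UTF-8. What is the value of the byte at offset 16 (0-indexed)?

0x87

U+21D0 → 3-byte form E2 87 90 at offsets 0–2.
U+1F9D2 → 4-byte form F0 9F A7 92 at offsets 3–6.
U+1030F → 4-byte form F0 90 8C 8F at offsets 7–10.
U+4E26 → 3-byte form E4 B8 A6 at offsets 11–13.
U+25C7 → 3-byte form E2 97 87 at offsets 14–16.
Offset 16 falls in char 5's range; it's byte 3 of E2 97 87 = 0x87.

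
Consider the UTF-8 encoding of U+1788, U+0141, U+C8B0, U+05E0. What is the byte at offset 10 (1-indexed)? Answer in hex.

0xA0

1-indexed offset 10 is 0-indexed offset 9.
U+1788 → 3-byte form E1 9E 88 at offsets 0–2.
U+0141 → 2-byte form C5 81 at offsets 3–4.
U+C8B0 → 3-byte form EC A2 B0 at offsets 5–7.
U+05E0 → 2-byte form D7 A0 at offsets 8–9.
Offset 9 falls in char 4's range; it's byte 2 of D7 A0 = 0xA0.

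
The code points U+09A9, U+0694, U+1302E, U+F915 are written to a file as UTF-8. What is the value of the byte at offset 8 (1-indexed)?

1-indexed offset 8 is 0-indexed offset 7.
U+09A9 → 3-byte form E0 A6 A9 at offsets 0–2.
U+0694 → 2-byte form DA 94 at offsets 3–4.
U+1302E → 4-byte form F0 93 80 AE at offsets 5–8.
Offset 7 falls in char 3's range; it's byte 3 of F0 93 80 AE = 0x80.

0x80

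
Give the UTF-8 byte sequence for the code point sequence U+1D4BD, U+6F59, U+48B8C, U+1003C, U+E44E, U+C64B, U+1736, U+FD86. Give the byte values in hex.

F0 9D 92 BD E6 BD 99 F1 88 AE 8C F0 90 80 BC EE 91 8E EC 99 8B E1 9C B6 EF B6 86

U+1D4BD: 4-byte form → F0 9D 92 BD.
U+6F59: 3-byte form → E6 BD 99.
U+48B8C: 4-byte form → F1 88 AE 8C.
U+1003C: 4-byte form → F0 90 80 BC.
U+E44E: 3-byte form → EE 91 8E.
U+C64B: 3-byte form → EC 99 8B.
U+1736: 3-byte form → E1 9C B6.
U+FD86: 3-byte form → EF B6 86.
Concatenated (27 bytes): F0 9D 92 BD E6 BD 99 F1 88 AE 8C F0 90 80 BC EE 91 8E EC 99 8B E1 9C B6 EF B6 86.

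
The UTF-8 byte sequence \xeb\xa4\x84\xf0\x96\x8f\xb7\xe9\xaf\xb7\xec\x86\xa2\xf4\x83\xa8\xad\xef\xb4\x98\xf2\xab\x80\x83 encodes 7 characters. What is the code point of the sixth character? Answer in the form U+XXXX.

Offset 0: leading byte 0xEB = 11101011 → 3-byte char #1 = EB A4 84.
Offset 3: leading byte 0xF0 = 11110000 → 4-byte char #2 = F0 96 8F B7.
Offset 7: leading byte 0xE9 = 11101001 → 3-byte char #3 = E9 AF B7.
Offset 10: leading byte 0xEC = 11101100 → 3-byte char #4 = EC 86 A2.
Offset 13: leading byte 0xF4 = 11110100 → 4-byte char #5 = F4 83 A8 AD.
Offset 17: leading byte 0xEF = 11101111 → 3-byte char #6 = EF B4 98.
Leading byte 0xEF = 11101111 matches 1110xxxx → 3-byte sequence.
Byte 1: 0xEF = 11101111, payload 1111 (4 bits).
Byte 2: 0xB4 = 10110100 (10xxxxxx ✓), payload 110100.
Byte 3: 0x98 = 10011000 (10xxxxxx ✓), payload 011000.
Concatenate: 1111110100011000 = 0xFD18 (16 bits → U+FD18).

U+FD18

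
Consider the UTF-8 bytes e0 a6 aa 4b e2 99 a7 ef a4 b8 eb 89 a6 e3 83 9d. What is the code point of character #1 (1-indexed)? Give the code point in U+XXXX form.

U+09AA

Offset 0: leading byte 0xE0 = 11100000 → 3-byte char #1 = E0 A6 AA.
Leading byte 0xE0 = 11100000 matches 1110xxxx → 3-byte sequence.
Byte 1: 0xE0 = 11100000, payload 0000 (4 bits).
Byte 2: 0xA6 = 10100110 (10xxxxxx ✓), payload 100110.
Byte 3: 0xAA = 10101010 (10xxxxxx ✓), payload 101010.
Concatenate: 0000100110101010 = 0x9AA (16 bits → U+09AA).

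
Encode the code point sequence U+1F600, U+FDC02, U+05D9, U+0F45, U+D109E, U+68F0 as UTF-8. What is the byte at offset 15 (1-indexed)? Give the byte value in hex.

0x91

1-indexed offset 15 is 0-indexed offset 14.
U+1F600 → 4-byte form F0 9F 98 80 at offsets 0–3.
U+FDC02 → 4-byte form F3 BD B0 82 at offsets 4–7.
U+05D9 → 2-byte form D7 99 at offsets 8–9.
U+0F45 → 3-byte form E0 BD 85 at offsets 10–12.
U+D109E → 4-byte form F3 91 82 9E at offsets 13–16.
Offset 14 falls in char 5's range; it's byte 2 of F3 91 82 9E = 0x91.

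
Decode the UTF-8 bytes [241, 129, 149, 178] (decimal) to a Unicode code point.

U+41572

Leading byte 0xF1 = 11110001 matches 11110xxx → 4-byte sequence.
Byte 1: 0xF1 = 11110001, payload 001 (3 bits).
Byte 2: 0x81 = 10000001 (10xxxxxx ✓), payload 000001.
Byte 3: 0x95 = 10010101 (10xxxxxx ✓), payload 010101.
Byte 4: 0xB2 = 10110010 (10xxxxxx ✓), payload 110010.
Concatenate: 001000001010101110010 = 0x41572 (21 bits → U+41572).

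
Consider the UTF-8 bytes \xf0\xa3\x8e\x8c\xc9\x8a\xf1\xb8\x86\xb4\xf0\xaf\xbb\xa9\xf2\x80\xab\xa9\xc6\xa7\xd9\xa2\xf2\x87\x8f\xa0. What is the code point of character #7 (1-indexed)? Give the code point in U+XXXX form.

U+0662

Offset 0: leading byte 0xF0 = 11110000 → 4-byte char #1 = F0 A3 8E 8C.
Offset 4: leading byte 0xC9 = 11001001 → 2-byte char #2 = C9 8A.
Offset 6: leading byte 0xF1 = 11110001 → 4-byte char #3 = F1 B8 86 B4.
Offset 10: leading byte 0xF0 = 11110000 → 4-byte char #4 = F0 AF BB A9.
Offset 14: leading byte 0xF2 = 11110010 → 4-byte char #5 = F2 80 AB A9.
Offset 18: leading byte 0xC6 = 11000110 → 2-byte char #6 = C6 A7.
Offset 20: leading byte 0xD9 = 11011001 → 2-byte char #7 = D9 A2.
Leading byte 0xD9 = 11011001 matches 110xxxxx → 2-byte sequence.
Byte 1: 0xD9 = 11011001, payload 11001 (5 bits).
Byte 2: 0xA2 = 10100010 (10xxxxxx ✓), payload 100010.
Concatenate: 11001100010 = 0x662 (11 bits → U+0662).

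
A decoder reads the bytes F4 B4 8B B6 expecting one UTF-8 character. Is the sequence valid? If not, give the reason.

invalid (encodes a value above U+10FFFF)

Leading byte 0xF4 = 11110100 → 4-byte form.
Payload = 0x1342F6, which exceeds U+10FFFF, the maximum Unicode code point. (Leading bytes F5–FF, or F4 followed by ≥ 0x90, are invalid.)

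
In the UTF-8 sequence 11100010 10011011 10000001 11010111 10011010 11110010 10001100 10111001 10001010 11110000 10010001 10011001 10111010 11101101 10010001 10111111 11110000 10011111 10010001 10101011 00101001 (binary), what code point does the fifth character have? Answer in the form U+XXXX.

U+D47F

Offset 0: leading byte 0xE2 = 11100010 → 3-byte char #1 = E2 9B 81.
Offset 3: leading byte 0xD7 = 11010111 → 2-byte char #2 = D7 9A.
Offset 5: leading byte 0xF2 = 11110010 → 4-byte char #3 = F2 8C B9 8A.
Offset 9: leading byte 0xF0 = 11110000 → 4-byte char #4 = F0 91 99 BA.
Offset 13: leading byte 0xED = 11101101 → 3-byte char #5 = ED 91 BF.
Leading byte 0xED = 11101101 matches 1110xxxx → 3-byte sequence.
Byte 1: 0xED = 11101101, payload 1101 (4 bits).
Byte 2: 0x91 = 10010001 (10xxxxxx ✓), payload 010001.
Byte 3: 0xBF = 10111111 (10xxxxxx ✓), payload 111111.
Concatenate: 1101010001111111 = 0xD47F (16 bits → U+D47F).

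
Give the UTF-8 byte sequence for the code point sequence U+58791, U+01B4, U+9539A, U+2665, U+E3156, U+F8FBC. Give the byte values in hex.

U+58791: 4-byte form → F1 98 9E 91.
U+01B4: 2-byte form → C6 B4.
U+9539A: 4-byte form → F2 95 8E 9A.
U+2665: 3-byte form → E2 99 A5.
U+E3156: 4-byte form → F3 A3 85 96.
U+F8FBC: 4-byte form → F3 B8 BE BC.
Concatenated (21 bytes): F1 98 9E 91 C6 B4 F2 95 8E 9A E2 99 A5 F3 A3 85 96 F3 B8 BE BC.

F1 98 9E 91 C6 B4 F2 95 8E 9A E2 99 A5 F3 A3 85 96 F3 B8 BE BC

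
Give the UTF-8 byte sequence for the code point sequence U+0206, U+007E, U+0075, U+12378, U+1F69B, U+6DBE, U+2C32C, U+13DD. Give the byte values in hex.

C8 86 7E 75 F0 92 8D B8 F0 9F 9A 9B E6 B6 BE F0 AC 8C AC E1 8F 9D

U+0206: 2-byte form → C8 86.
U+007E: 1-byte form → 7E.
U+0075: 1-byte form → 75.
U+12378: 4-byte form → F0 92 8D B8.
U+1F69B: 4-byte form → F0 9F 9A 9B.
U+6DBE: 3-byte form → E6 B6 BE.
U+2C32C: 4-byte form → F0 AC 8C AC.
U+13DD: 3-byte form → E1 8F 9D.
Concatenated (22 bytes): C8 86 7E 75 F0 92 8D B8 F0 9F 9A 9B E6 B6 BE F0 AC 8C AC E1 8F 9D.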